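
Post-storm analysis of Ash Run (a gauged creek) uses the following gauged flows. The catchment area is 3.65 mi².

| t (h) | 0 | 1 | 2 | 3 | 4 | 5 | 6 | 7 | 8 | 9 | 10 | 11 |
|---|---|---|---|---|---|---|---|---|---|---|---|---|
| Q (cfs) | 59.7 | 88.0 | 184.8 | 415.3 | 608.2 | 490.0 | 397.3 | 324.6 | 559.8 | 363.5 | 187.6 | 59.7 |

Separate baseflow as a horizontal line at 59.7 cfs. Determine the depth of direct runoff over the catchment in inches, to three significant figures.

d ≈ 1.28 in

Direct runoff: 0.0, 28.3, 125.1, 355.6, 548.5, 430.3, 337.6, 264.9, 500.1, 303.8, 127.9, 0.0 cfs; ΣQ_DR = 3022 cfs.
V = ΣQ_DR · Δt = 3022 × 3600 s = 1.088 × 10^7 ft³.
Over A = 3.65 mi², depth = V / A = 1.28 in.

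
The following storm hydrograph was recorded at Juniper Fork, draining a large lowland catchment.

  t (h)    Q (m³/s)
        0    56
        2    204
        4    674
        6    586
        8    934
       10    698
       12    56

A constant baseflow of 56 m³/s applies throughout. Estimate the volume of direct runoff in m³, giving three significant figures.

Direct-runoff ordinates (Q − Q_b): 0.0, 148.0, 618.0, 530.0, 878.0, 642.0, 0.0 m³/s.
ΣQ_DR = 2816 m³/s.
With Δt = 2 h = 7200 s, V = ΣQ_DR · Δt = 2816 × 7200 = 2.03 × 10^7 m³.

V ≈ 2.03 × 10^7 m³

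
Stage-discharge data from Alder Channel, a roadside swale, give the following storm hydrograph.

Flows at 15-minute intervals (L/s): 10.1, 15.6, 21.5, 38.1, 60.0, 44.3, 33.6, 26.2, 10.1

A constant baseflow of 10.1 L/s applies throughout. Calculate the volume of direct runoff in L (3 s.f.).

V ≈ 1.52 × 10^5 L

Direct-runoff ordinates (Q − Q_b): 0.0, 5.5, 11.4, 28.0, 49.9, 34.2, 23.5, 16.1, 0.0 L/s.
ΣQ_DR = 168.6 L/s.
With Δt = 0.25 h = 900 s, V = ΣQ_DR · Δt = 168.6 × 900 = 1.52 × 10^5 L.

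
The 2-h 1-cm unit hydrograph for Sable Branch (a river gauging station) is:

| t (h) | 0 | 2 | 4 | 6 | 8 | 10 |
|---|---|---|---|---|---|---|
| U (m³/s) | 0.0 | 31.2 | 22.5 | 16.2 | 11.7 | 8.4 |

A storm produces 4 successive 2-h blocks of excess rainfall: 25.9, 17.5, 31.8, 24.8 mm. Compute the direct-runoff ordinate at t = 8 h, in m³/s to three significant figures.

Q ≈ 208 m³/s

By discrete convolution, Q_j = Σ (P_i / 10 mm) · U_{j−i}.
At t = 8 h (j=4): Q = (25.9/10)·11.7 + (17.5/10)·16.2 + (31.8/10)·22.5 + (24.8/10)·31.2 = 208 m³/s.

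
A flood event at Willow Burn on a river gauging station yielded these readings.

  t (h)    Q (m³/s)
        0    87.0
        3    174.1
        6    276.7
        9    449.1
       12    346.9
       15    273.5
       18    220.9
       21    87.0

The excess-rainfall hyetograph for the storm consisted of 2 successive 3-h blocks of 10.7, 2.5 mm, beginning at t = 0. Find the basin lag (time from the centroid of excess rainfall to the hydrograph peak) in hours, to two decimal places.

t_L ≈ 6.93 h

Centroid of excess rainfall: t_c = Σ P_i·t̄_i / ΣP_i = 2.0682 h (block centres at 1.5, 4.5 h).
Hydrograph peak occurs at t = 9 h, so basin lag t_L = 9 − 2.0682 = 6.93 h.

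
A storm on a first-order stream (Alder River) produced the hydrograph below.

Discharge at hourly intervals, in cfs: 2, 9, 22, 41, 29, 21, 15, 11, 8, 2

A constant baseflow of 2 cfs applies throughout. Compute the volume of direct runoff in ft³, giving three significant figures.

Direct-runoff ordinates (Q − Q_b): 0.0, 7.0, 20.0, 39.0, 27.0, 19.0, 13.0, 9.0, 6.0, 0.0 cfs.
ΣQ_DR = 140.0 cfs.
With Δt = 1 h = 3600 s, V = ΣQ_DR · Δt = 140.0 × 3600 = 5.04 × 10^5 ft³.

V ≈ 5.04 × 10^5 ft³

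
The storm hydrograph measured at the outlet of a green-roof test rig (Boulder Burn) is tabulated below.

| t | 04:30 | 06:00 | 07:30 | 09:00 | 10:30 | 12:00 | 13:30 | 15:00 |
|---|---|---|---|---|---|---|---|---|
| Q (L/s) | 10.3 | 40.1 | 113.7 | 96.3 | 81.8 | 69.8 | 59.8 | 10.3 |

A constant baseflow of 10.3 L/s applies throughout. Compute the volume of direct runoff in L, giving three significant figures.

V ≈ 2.16 × 10^6 L

Direct-runoff ordinates (Q − Q_b): 0.0, 29.8, 103.4, 86.0, 71.5, 59.5, 49.5, 0.0 L/s.
ΣQ_DR = 399.7 L/s.
With Δt = 1.5 h = 5400 s, V = ΣQ_DR · Δt = 399.7 × 5400 = 2.16 × 10^6 L.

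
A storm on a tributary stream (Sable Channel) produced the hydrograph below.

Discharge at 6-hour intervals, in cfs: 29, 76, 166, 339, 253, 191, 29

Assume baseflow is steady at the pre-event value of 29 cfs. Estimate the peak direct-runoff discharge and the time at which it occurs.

Q_p = 310.0 cfs at t = 18 h

Subtracting baseflow gives direct-runoff ordinates: 0.0, 47.0, 137.0, 310.0, 224.0, 162.0, 0.0 cfs.
The maximum is 310.0 cfs, occurring at the reading for t = 18 h.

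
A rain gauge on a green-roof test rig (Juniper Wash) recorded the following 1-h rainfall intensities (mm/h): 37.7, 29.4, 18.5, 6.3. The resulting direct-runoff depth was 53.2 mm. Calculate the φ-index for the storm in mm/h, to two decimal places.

φ ≈ 10.80 mm/h

Only the 3 blocks with intensity above φ contribute runoff: 37.7, 29.4, 18.5 mm/h.
Σ(I−φ)·Δt = d  ⇒  (37.7+29.4+18.5 − 3φ)·1 = 53.2
φ = (85.60 − 53.2/1) / 3 = 10.80 mm/h.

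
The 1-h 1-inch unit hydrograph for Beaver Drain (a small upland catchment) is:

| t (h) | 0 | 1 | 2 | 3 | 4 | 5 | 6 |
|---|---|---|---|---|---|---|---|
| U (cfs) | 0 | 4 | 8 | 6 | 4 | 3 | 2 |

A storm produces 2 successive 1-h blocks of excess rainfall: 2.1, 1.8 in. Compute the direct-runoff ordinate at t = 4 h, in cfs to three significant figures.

Q ≈ 19.2 cfs

By discrete convolution, Q_j = Σ (P_i / 1 in) · U_{j−i}.
At t = 4 h (j=4): Q = (2.1/1)·4 + (1.8/1)·6 = 19.2 cfs.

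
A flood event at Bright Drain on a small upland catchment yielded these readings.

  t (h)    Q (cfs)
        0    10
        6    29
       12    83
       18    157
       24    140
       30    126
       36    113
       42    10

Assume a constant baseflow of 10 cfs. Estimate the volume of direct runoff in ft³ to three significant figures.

Direct-runoff ordinates (Q − Q_b): 0.0, 19.0, 73.0, 147.0, 130.0, 116.0, 103.0, 0.0 cfs.
ΣQ_DR = 588.0 cfs.
With Δt = 6 h = 21600 s, V = ΣQ_DR · Δt = 588.0 × 21600 = 1.27 × 10^7 ft³.

V ≈ 1.27 × 10^7 ft³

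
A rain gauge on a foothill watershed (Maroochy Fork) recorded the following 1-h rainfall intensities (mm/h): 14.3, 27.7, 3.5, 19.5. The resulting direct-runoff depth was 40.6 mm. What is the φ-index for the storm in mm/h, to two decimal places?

φ ≈ 6.97 mm/h

Only the 3 blocks with intensity above φ contribute runoff: 14.3, 27.7, 19.5 mm/h.
Σ(I−φ)·Δt = d  ⇒  (14.3+27.7+19.5 − 3φ)·1 = 40.6
φ = (61.50 − 40.6/1) / 3 = 6.97 mm/h.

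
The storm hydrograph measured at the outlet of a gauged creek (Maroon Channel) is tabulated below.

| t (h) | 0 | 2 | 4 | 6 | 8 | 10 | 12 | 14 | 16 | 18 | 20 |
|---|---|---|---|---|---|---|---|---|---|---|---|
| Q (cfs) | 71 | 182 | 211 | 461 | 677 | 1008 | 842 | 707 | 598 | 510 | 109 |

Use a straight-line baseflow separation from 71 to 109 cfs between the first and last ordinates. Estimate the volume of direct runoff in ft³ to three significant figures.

V ≈ 3.16 × 10^7 ft³

Direct-runoff ordinates (Q − Q_b): 0.00, 107.20, 132.40, 378.60, 590.80, 918.00, 748.20, 609.40, 496.60, 404.80, 0.00 cfs.
ΣQ_DR = 4386 cfs.
With Δt = 2 h = 7200 s, V = ΣQ_DR · Δt = 4386 × 7200 = 3.16 × 10^7 ft³.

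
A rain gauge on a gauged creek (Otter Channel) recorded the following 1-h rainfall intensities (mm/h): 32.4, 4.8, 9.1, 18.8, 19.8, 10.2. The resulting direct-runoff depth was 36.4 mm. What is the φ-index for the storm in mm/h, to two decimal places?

φ ≈ 11.53 mm/h

Only the 3 blocks with intensity above φ contribute runoff: 32.4, 18.8, 19.8 mm/h.
Σ(I−φ)·Δt = d  ⇒  (32.4+18.8+19.8 − 3φ)·1 = 36.4
φ = (71.00 − 36.4/1) / 3 = 11.53 mm/h.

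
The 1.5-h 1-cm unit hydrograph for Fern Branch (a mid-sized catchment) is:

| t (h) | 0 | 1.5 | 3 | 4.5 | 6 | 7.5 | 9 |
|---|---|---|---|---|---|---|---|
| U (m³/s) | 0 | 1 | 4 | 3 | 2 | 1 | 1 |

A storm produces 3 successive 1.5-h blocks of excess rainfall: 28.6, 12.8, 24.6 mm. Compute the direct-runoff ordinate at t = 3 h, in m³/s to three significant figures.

By discrete convolution, Q_j = Σ (P_i / 10 mm) · U_{j−i}.
At t = 3 h (j=2): Q = (28.6/10)·4 + (12.8/10)·1 + (24.6/10)·0 = 12.7 m³/s.

Q ≈ 12.7 m³/s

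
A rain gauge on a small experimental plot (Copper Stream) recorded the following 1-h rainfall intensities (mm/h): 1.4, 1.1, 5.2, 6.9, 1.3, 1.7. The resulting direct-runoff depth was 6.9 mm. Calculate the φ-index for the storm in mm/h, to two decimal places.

φ ≈ 2.60 mm/h

Only the 2 blocks with intensity above φ contribute runoff: 5.2, 6.9 mm/h.
Σ(I−φ)·Δt = d  ⇒  (5.2+6.9 − 2φ)·1 = 6.9
φ = (12.10 − 6.9/1) / 2 = 2.60 mm/h.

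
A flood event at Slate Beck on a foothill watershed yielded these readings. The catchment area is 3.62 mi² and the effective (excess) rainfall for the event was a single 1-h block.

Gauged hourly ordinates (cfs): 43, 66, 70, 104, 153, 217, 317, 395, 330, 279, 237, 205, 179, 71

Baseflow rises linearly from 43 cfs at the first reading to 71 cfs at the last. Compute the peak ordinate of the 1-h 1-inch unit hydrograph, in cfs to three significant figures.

U_p ≈ 421 cfs

Direct runoff: 0.00, 20.85, 22.69, 54.54, 101.38, 163.23, 261.08, 336.92, 269.77, 216.62, 172.46, 138.31, 110.15, 0.00 cfs; ΣQ_DR = 1868 cfs, peak = 336.92 cfs.
Runoff depth d = ΣQ_DR·Δt / A = 1868 × 3600 / (3.62 mi²) = 0.7996 in.
The 1-inch UH is the DRH scaled by (1 in)/d, so U_p = 336.92 × 1/0.7996 = 421 cfs.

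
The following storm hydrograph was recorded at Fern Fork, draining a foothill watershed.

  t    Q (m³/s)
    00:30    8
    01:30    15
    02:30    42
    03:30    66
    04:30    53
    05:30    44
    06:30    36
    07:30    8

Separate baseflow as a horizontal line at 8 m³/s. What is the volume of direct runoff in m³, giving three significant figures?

Direct-runoff ordinates (Q − Q_b): 0.0, 7.0, 34.0, 58.0, 45.0, 36.0, 28.0, 0.0 m³/s.
ΣQ_DR = 208.0 m³/s.
With Δt = 1 h = 3600 s, V = ΣQ_DR · Δt = 208.0 × 3600 = 7.49 × 10^5 m³.

V ≈ 7.49 × 10^5 m³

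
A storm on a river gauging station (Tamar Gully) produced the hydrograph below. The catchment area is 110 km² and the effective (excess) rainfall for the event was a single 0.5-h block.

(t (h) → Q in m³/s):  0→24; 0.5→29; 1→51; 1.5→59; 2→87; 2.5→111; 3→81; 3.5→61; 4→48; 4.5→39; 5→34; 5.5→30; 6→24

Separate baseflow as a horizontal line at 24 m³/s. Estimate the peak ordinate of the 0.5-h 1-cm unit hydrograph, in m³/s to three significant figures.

U_p ≈ 145 m³/s

Direct runoff: 0.0, 5.0, 27.0, 35.0, 63.0, 87.0, 57.0, 37.0, 24.0, 15.0, 10.0, 6.0, 0.0 m³/s; ΣQ_DR = 366.0 m³/s, peak = 87.0 m³/s.
Runoff depth d = ΣQ_DR·Δt / A = 366.0 × 1800 / (110 km²) = 5.989 mm.
The 1-cm UH is the DRH scaled by (10 mm)/d, so U_p = 87.0 × 10/5.989 = 145 m³/s.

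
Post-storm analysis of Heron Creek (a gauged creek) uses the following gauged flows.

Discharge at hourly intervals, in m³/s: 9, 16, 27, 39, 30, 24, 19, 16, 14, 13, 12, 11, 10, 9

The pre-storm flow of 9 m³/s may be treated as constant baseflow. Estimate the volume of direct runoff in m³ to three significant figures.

Direct-runoff ordinates (Q − Q_b): 0.0, 7.0, 18.0, 30.0, 21.0, 15.0, 10.0, 7.0, 5.0, 4.0, 3.0, 2.0, 1.0, 0.0 m³/s.
ΣQ_DR = 123.0 m³/s.
With Δt = 1 h = 3600 s, V = ΣQ_DR · Δt = 123.0 × 3600 = 4.43 × 10^5 m³.

V ≈ 4.43 × 10^5 m³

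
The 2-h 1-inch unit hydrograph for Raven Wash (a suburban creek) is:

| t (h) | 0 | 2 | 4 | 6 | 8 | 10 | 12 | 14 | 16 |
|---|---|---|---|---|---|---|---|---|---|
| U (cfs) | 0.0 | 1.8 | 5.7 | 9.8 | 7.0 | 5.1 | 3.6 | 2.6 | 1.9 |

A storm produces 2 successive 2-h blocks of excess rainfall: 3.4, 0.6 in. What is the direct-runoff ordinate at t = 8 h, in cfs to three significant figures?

Q ≈ 29.7 cfs

By discrete convolution, Q_j = Σ (P_i / 1 in) · U_{j−i}.
At t = 8 h (j=4): Q = (3.4/1)·7.0 + (0.6/1)·9.8 = 29.7 cfs.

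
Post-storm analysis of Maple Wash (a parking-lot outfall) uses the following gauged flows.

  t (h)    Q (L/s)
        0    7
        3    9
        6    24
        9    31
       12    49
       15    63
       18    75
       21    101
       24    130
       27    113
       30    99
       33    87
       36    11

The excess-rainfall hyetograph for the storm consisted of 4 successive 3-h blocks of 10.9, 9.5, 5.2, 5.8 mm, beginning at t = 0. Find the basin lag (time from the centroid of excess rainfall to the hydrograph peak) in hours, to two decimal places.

Centroid of excess rainfall: t_c = Σ P_i·t̄_i / ΣP_i = 5.0637 h (block centres at 1.5, 4.5, 7.5, 10.5 h).
Hydrograph peak occurs at t = 24 h, so basin lag t_L = 24 − 5.0637 = 18.94 h.

t_L ≈ 18.94 h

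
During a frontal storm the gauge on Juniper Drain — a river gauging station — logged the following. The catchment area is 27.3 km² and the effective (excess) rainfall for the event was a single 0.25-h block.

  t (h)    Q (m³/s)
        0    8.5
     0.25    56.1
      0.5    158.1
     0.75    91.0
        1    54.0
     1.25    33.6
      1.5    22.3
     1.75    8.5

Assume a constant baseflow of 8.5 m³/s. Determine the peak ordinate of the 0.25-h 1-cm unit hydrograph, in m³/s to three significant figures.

Direct runoff: 0.0, 47.6, 149.6, 82.5, 45.5, 25.1, 13.8, 0.0 m³/s; ΣQ_DR = 364.1 m³/s, peak = 149.6 m³/s.
Runoff depth d = ΣQ_DR·Δt / A = 364.1 × 900 / (27.3 km²) = 12.00 mm.
The 1-cm UH is the DRH scaled by (10 mm)/d, so U_p = 149.6 × 10/12.00 = 125 m³/s.

U_p ≈ 125 m³/s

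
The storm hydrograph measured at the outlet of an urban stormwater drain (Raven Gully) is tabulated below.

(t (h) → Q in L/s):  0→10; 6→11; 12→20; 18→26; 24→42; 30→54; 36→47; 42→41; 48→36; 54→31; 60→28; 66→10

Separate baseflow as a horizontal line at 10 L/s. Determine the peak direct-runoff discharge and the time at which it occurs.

Subtracting baseflow gives direct-runoff ordinates: 0.0, 1.0, 10.0, 16.0, 32.0, 44.0, 37.0, 31.0, 26.0, 21.0, 18.0, 0.0 L/s.
The maximum is 44.0 L/s, occurring at the reading for t = 30 h.

Q_p = 44.0 L/s at t = 30 h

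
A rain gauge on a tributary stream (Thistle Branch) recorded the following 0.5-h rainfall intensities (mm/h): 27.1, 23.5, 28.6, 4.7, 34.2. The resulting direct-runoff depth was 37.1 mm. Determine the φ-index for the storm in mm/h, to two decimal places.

φ ≈ 9.80 mm/h

Only the 4 blocks with intensity above φ contribute runoff: 27.1, 23.5, 28.6, 34.2 mm/h.
Σ(I−φ)·Δt = d  ⇒  (27.1+23.5+28.6+34.2 − 4φ)·0.5 = 37.1
φ = (113.4 − 37.1/0.5) / 4 = 9.80 mm/h.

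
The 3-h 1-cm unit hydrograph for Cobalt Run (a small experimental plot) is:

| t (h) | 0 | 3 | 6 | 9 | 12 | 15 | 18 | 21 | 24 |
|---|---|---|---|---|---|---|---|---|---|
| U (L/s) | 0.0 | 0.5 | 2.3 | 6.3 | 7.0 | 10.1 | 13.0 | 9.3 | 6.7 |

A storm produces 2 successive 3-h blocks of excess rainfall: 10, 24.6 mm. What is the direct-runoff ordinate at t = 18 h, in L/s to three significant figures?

Q ≈ 37.8 L/s

By discrete convolution, Q_j = Σ (P_i / 10 mm) · U_{j−i}.
At t = 18 h (j=6): Q = (10/10)·13.0 + (24.6/10)·10.1 = 37.8 L/s.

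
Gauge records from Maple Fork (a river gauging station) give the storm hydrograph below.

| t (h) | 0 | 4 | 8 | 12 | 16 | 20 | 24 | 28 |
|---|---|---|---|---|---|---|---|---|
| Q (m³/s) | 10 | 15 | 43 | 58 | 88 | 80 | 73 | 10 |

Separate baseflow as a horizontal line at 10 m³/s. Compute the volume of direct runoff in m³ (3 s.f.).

V ≈ 4.28 × 10^6 m³

Direct-runoff ordinates (Q − Q_b): 0.0, 5.0, 33.0, 48.0, 78.0, 70.0, 63.0, 0.0 m³/s.
ΣQ_DR = 297.0 m³/s.
With Δt = 4 h = 14400 s, V = ΣQ_DR · Δt = 297.0 × 14400 = 4.28 × 10^6 m³.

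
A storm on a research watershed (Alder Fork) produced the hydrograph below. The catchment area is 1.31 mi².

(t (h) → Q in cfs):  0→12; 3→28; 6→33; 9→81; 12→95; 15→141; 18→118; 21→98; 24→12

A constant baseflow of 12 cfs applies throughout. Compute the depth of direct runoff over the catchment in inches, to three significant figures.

Direct runoff: 0.0, 16.0, 21.0, 69.0, 83.0, 129.0, 106.0, 86.0, 0.0 cfs; ΣQ_DR = 510.0 cfs.
V = ΣQ_DR · Δt = 510.0 × 10800 s = 5.508 × 10^6 ft³.
Over A = 1.31 mi², depth = V / A = 1.81 in.

d ≈ 1.81 in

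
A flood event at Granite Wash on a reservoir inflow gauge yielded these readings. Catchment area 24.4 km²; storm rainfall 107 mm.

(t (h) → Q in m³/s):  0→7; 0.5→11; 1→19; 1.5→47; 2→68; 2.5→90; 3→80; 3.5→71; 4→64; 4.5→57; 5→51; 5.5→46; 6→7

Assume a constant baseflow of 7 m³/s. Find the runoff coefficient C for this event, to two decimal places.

C ≈ 0.36

ΣQ_DR = 527.0 m³/s; V = ΣQ_DR·Δt = 9.486 × 10^5 m³.
Runoff depth d = V / A = 38.88 mm.
C = d / P = 38.88 / 107 = 0.36.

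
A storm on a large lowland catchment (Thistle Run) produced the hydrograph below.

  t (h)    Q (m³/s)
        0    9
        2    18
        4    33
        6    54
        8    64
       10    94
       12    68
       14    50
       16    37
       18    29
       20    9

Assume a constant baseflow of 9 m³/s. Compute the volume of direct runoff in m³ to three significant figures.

Direct-runoff ordinates (Q − Q_b): 0.0, 9.0, 24.0, 45.0, 55.0, 85.0, 59.0, 41.0, 28.0, 20.0, 0.0 m³/s.
ΣQ_DR = 366.0 m³/s.
With Δt = 2 h = 7200 s, V = ΣQ_DR · Δt = 366.0 × 7200 = 2.64 × 10^6 m³.

V ≈ 2.64 × 10^6 m³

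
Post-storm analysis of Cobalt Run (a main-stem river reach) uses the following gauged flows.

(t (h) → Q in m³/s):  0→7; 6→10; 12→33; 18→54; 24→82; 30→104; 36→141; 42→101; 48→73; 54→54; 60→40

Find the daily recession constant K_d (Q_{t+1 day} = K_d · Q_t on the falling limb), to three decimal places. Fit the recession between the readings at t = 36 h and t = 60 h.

K_d ≈ 0.284

Between t = 36 h and t = 60 h the flow falls from 141 to 40 m³/s over 4×6 h = 24 h.
Per-interval ratio K = (40/141)^(1/4) = 0.7298; K_d = K^(24/6) = 0.284.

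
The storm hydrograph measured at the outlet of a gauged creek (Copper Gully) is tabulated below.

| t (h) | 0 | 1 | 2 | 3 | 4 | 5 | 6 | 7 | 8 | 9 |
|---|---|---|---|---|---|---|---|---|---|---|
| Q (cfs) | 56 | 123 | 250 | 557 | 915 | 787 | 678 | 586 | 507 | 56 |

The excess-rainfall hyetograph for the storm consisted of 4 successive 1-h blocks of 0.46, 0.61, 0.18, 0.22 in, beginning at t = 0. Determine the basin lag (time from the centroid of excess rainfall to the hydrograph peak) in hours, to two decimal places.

t_L ≈ 2.39 h

Centroid of excess rainfall: t_c = Σ P_i·t̄_i / ΣP_i = 1.6088 h (block centres at 0.5, 1.5, 2.5, 3.5 h).
Hydrograph peak occurs at t = 4 h, so basin lag t_L = 4 − 1.6088 = 2.39 h.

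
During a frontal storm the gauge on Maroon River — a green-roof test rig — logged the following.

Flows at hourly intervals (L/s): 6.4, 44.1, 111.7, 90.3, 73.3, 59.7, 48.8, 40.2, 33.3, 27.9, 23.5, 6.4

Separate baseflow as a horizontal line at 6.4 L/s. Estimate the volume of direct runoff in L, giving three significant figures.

Direct-runoff ordinates (Q − Q_b): 0.0, 37.7, 105.3, 83.9, 66.9, 53.3, 42.4, 33.8, 26.9, 21.5, 17.1, 0.0 L/s.
ΣQ_DR = 488.8 L/s.
With Δt = 1 h = 3600 s, V = ΣQ_DR · Δt = 488.8 × 3600 = 1.76 × 10^6 L.

V ≈ 1.76 × 10^6 L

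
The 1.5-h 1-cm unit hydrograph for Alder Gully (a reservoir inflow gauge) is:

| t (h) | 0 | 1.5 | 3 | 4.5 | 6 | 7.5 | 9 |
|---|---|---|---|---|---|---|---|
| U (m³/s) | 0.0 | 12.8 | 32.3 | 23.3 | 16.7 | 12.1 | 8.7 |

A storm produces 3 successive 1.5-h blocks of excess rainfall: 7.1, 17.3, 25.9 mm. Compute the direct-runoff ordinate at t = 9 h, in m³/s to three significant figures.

Q ≈ 70.4 m³/s

By discrete convolution, Q_j = Σ (P_i / 10 mm) · U_{j−i}.
At t = 9 h (j=6): Q = (7.1/10)·8.7 + (17.3/10)·12.1 + (25.9/10)·16.7 = 70.4 m³/s.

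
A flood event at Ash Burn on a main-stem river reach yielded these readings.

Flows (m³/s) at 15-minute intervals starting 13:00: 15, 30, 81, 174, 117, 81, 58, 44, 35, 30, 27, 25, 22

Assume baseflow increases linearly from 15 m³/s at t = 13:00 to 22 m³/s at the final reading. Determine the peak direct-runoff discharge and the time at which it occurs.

Q_p = 157.25 m³/s at t = 13:45

Subtracting baseflow gives direct-runoff ordinates: 0.00, 14.42, 64.83, 157.25, 99.67, 63.08, 39.50, 24.92, 15.33, 9.75, 6.17, 3.58, 0.00 m³/s.
The maximum is 157.25 m³/s, occurring at the reading for t = 13:45.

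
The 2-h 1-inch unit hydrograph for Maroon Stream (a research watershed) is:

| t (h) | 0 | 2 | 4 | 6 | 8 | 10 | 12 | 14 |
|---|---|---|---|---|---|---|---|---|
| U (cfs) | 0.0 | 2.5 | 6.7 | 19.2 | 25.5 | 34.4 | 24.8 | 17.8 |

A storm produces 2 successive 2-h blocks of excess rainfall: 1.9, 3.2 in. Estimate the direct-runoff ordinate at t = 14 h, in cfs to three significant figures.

Q ≈ 113 cfs

By discrete convolution, Q_j = Σ (P_i / 1 in) · U_{j−i}.
At t = 14 h (j=7): Q = (1.9/1)·17.8 + (3.2/1)·24.8 = 113 cfs.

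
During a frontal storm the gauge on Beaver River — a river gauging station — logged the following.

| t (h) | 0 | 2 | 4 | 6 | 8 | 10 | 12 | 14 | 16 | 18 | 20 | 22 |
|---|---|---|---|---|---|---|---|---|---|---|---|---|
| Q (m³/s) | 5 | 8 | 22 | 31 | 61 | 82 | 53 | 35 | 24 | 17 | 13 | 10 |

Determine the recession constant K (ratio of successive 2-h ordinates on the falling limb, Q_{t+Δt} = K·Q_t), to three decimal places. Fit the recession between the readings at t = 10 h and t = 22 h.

Using the recession-limb readings at t = 10 h and t = 22 h: Q falls from 82 to 10 m³/s over 6 intervals.
K = (Q₂/Q₁)^(1/6) = (10/82)^(1/6) = 0.704.

K ≈ 0.704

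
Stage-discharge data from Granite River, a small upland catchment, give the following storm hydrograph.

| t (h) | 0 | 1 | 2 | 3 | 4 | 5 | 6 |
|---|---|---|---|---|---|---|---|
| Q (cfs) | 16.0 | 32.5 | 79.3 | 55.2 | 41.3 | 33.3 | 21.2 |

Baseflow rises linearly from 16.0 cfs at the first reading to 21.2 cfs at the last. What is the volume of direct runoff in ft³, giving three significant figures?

Direct-runoff ordinates (Q − Q_b): 0.00, 15.63, 61.57, 36.60, 21.83, 12.97, 0.00 cfs.
ΣQ_DR = 148.6 cfs.
With Δt = 1 h = 3600 s, V = ΣQ_DR · Δt = 148.6 × 3600 = 5.35 × 10^5 ft³.

V ≈ 5.35 × 10^5 ft³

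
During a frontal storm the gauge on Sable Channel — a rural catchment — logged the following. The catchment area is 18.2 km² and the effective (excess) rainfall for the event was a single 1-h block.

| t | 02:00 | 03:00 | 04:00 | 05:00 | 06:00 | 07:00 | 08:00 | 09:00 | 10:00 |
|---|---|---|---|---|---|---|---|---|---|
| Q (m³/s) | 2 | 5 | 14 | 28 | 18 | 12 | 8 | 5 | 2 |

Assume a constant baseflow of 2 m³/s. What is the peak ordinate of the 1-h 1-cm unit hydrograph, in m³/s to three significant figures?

U_p ≈ 17.3 m³/s

Direct runoff: 0.0, 3.0, 12.0, 26.0, 16.0, 10.0, 6.0, 3.0, 0.0 m³/s; ΣQ_DR = 76.00 m³/s, peak = 26.0 m³/s.
Runoff depth d = ΣQ_DR·Δt / A = 76.00 × 3600 / (18.2 km²) = 15.03 mm.
The 1-cm UH is the DRH scaled by (10 mm)/d, so U_p = 26.0 × 10/15.03 = 17.3 m³/s.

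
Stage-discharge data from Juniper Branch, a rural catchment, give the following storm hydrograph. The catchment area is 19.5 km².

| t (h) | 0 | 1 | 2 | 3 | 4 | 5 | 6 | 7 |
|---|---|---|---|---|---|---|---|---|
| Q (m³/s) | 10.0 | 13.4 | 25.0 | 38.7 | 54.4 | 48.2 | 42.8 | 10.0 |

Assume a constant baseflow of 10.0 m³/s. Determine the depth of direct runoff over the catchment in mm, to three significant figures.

d ≈ 30.0 mm

Direct runoff: 0.0, 3.4, 15.0, 28.7, 44.4, 38.2, 32.8, 0.0 m³/s; ΣQ_DR = 162.5 m³/s.
V = ΣQ_DR · Δt = 162.5 × 3600 s = 5.850 × 10^5 m³.
Over A = 19.5 km², depth = V / A = 30.0 mm.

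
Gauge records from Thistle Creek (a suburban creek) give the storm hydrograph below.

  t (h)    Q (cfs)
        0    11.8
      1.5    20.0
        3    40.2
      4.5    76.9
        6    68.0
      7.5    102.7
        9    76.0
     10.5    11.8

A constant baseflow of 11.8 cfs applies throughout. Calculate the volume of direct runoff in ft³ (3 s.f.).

Direct-runoff ordinates (Q − Q_b): 0.0, 8.2, 28.4, 65.1, 56.2, 90.9, 64.2, 0.0 cfs.
ΣQ_DR = 313.0 cfs.
With Δt = 1.5 h = 5400 s, V = ΣQ_DR · Δt = 313.0 × 5400 = 1.69 × 10^6 ft³.

V ≈ 1.69 × 10^6 ft³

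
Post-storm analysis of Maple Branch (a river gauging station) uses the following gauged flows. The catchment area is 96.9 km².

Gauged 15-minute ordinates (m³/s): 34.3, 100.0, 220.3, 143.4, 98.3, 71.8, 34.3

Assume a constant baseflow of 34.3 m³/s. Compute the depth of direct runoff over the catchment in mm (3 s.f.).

d ≈ 4.29 mm

Direct runoff: 0.0, 65.7, 186.0, 109.1, 64.0, 37.5, 0.0 m³/s; ΣQ_DR = 462.3 m³/s.
V = ΣQ_DR · Δt = 462.3 × 900 s = 4.161 × 10^5 m³.
Over A = 96.9 km², depth = V / A = 4.29 mm.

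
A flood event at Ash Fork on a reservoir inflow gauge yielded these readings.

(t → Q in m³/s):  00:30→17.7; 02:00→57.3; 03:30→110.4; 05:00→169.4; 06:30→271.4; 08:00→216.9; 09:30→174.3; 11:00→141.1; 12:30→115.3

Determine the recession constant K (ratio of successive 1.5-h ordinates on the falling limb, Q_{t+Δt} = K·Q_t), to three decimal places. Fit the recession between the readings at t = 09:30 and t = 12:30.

K ≈ 0.813

Using the recession-limb readings at t = 09:30 and t = 12:30: Q falls from 174.3 to 115.3 m³/s over 2 intervals.
K = (Q₂/Q₁)^(1/2) = (115.3/174.3)^(1/2) = 0.813.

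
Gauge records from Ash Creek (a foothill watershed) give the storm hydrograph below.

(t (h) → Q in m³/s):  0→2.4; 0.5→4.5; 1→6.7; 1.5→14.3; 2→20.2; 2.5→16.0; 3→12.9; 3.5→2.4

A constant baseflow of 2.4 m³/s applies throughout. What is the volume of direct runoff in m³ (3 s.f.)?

V ≈ 1.08 × 10^5 m³

Direct-runoff ordinates (Q − Q_b): 0.0, 2.1, 4.3, 11.9, 17.8, 13.6, 10.5, 0.0 m³/s.
ΣQ_DR = 60.20 m³/s.
With Δt = 0.5 h = 1800 s, V = ΣQ_DR · Δt = 60.20 × 1800 = 1.08 × 10^5 m³.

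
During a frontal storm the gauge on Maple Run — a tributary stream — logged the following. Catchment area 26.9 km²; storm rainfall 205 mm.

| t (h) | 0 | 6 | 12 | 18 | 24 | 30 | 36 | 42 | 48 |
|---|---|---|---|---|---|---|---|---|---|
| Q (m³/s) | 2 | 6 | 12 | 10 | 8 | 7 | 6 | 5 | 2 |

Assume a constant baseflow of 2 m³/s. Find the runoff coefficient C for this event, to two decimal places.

ΣQ_DR = 40.00 m³/s; V = ΣQ_DR·Δt = 8.640 × 10^5 m³.
Runoff depth d = V / A = 32.12 mm.
C = d / P = 32.12 / 205 = 0.16.

C ≈ 0.16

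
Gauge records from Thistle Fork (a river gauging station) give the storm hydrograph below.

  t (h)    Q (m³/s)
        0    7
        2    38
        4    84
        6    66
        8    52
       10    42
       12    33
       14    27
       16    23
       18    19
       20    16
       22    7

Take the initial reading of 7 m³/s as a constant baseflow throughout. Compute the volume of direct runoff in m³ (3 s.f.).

V ≈ 2.38 × 10^6 m³

Direct-runoff ordinates (Q − Q_b): 0.0, 31.0, 77.0, 59.0, 45.0, 35.0, 26.0, 20.0, 16.0, 12.0, 9.0, 0.0 m³/s.
ΣQ_DR = 330.0 m³/s.
With Δt = 2 h = 7200 s, V = ΣQ_DR · Δt = 330.0 × 7200 = 2.38 × 10^6 m³.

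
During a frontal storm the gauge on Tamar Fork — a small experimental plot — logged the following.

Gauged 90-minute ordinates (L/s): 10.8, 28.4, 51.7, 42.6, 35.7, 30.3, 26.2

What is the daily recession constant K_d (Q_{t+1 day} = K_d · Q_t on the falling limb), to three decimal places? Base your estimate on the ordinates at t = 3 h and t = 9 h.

K_d ≈ 0.066

Between t = 3 h and t = 9 h the flow falls from 51.7 to 26.2 L/s over 4×1.5 h = 6 h.
Per-interval ratio K = (26.2/51.7)^(1/4) = 0.8437; K_d = K^(24/1.5) = 0.066.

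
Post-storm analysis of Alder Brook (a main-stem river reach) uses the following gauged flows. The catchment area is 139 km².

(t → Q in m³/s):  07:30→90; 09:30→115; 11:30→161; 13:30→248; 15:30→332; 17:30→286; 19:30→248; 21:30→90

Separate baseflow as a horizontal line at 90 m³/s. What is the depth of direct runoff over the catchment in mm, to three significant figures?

d ≈ 44.0 mm

Direct runoff: 0.0, 25.0, 71.0, 158.0, 242.0, 196.0, 158.0, 0.0 m³/s; ΣQ_DR = 850.0 m³/s.
V = ΣQ_DR · Δt = 850.0 × 7200 s = 6.120 × 10^6 m³.
Over A = 139 km², depth = V / A = 44.0 mm.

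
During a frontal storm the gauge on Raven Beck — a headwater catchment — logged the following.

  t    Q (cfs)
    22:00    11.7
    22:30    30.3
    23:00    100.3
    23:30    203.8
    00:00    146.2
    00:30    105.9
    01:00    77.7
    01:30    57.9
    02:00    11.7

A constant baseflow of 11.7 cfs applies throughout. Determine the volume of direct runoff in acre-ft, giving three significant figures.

V ≈ 26.5 acre-ft

Direct-runoff ordinates (Q − Q_b): 0.0, 18.6, 88.6, 192.1, 134.5, 94.2, 66.0, 46.2, 0.0 cfs.
ΣQ_DR = 640.2 cfs.
With Δt = 0.5 h = 1800 s, V = ΣQ_DR · Δt = 640.2 × 1800 = 1.15 × 10^6 ft³ = 26.5 acre-ft.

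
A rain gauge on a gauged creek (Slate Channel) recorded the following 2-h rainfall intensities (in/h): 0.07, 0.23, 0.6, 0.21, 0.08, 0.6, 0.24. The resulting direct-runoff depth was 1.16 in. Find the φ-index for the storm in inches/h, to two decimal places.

Only the 2 blocks with intensity above φ contribute runoff: 0.6, 0.6 in/h.
Σ(I−φ)·Δt = d  ⇒  (0.6+0.6 − 2φ)·2 = 1.16
φ = (1.200 − 1.16/2) / 2 = 0.31 in/h.

φ ≈ 0.31 in/h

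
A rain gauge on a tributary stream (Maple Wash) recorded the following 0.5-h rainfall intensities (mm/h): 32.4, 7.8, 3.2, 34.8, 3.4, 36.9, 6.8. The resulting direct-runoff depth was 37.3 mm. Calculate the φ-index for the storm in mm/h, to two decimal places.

φ ≈ 9.83 mm/h

Only the 3 blocks with intensity above φ contribute runoff: 32.4, 34.8, 36.9 mm/h.
Σ(I−φ)·Δt = d  ⇒  (32.4+34.8+36.9 − 3φ)·0.5 = 37.3
φ = (104.1 − 37.3/0.5) / 3 = 9.83 mm/h.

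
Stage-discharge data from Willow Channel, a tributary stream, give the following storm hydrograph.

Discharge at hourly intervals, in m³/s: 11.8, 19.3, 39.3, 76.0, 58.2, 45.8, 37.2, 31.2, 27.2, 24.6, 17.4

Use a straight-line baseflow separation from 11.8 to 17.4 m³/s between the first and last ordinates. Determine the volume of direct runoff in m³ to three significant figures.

Direct-runoff ordinates (Q − Q_b): 0.00, 6.94, 26.38, 62.52, 44.16, 31.20, 22.04, 15.48, 10.92, 7.76, 0.00 m³/s.
ΣQ_DR = 227.4 m³/s.
With Δt = 1 h = 3600 s, V = ΣQ_DR · Δt = 227.4 × 3600 = 8.19 × 10^5 m³.

V ≈ 8.19 × 10^5 m³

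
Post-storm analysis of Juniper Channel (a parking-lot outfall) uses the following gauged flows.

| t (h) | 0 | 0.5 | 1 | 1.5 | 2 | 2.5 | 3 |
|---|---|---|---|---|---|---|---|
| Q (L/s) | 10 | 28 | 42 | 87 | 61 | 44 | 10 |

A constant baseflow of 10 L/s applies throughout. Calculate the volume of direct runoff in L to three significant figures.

V ≈ 3.82 × 10^5 L

Direct-runoff ordinates (Q − Q_b): 0.0, 18.0, 32.0, 77.0, 51.0, 34.0, 0.0 L/s.
ΣQ_DR = 212.0 L/s.
With Δt = 0.5 h = 1800 s, V = ΣQ_DR · Δt = 212.0 × 1800 = 3.82 × 10^5 L.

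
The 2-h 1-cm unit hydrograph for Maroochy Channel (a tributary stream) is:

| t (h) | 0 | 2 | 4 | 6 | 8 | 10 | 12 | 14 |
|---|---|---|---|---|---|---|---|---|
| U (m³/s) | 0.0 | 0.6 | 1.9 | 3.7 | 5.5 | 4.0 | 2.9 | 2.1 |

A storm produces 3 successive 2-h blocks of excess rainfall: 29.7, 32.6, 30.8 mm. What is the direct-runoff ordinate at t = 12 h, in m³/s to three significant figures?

By discrete convolution, Q_j = Σ (P_i / 10 mm) · U_{j−i}.
At t = 12 h (j=6): Q = (29.7/10)·2.9 + (32.6/10)·4.0 + (30.8/10)·5.5 = 38.6 m³/s.

Q ≈ 38.6 m³/s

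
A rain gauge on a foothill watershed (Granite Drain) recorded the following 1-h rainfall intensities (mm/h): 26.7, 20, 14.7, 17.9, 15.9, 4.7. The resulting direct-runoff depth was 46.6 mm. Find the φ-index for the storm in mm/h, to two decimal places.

φ ≈ 9.72 mm/h

Only the 5 blocks with intensity above φ contribute runoff: 26.7, 20, 14.7, 17.9, 15.9 mm/h.
Σ(I−φ)·Δt = d  ⇒  (26.7+20+14.7+17.9+15.9 − 5φ)·1 = 46.6
φ = (95.20 − 46.6/1) / 5 = 9.72 mm/h.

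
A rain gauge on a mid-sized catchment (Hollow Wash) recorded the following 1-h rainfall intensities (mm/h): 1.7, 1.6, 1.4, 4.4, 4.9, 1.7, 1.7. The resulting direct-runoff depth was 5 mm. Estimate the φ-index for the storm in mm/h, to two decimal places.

φ ≈ 2.15 mm/h

Only the 2 blocks with intensity above φ contribute runoff: 4.4, 4.9 mm/h.
Σ(I−φ)·Δt = d  ⇒  (4.4+4.9 − 2φ)·1 = 5
φ = (9.300 − 5/1) / 2 = 2.15 mm/h.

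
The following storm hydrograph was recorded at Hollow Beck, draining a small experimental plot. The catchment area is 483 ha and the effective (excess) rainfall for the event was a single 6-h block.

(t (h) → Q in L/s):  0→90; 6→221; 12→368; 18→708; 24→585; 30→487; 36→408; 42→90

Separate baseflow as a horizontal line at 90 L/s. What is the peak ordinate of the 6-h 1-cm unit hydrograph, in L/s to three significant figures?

Direct runoff: 0.0, 131.0, 278.0, 618.0, 495.0, 397.0, 318.0, 0.0 L/s; ΣQ_DR = 2237 L/s, peak = 618.0 L/s.
Runoff depth d = ΣQ_DR·Δt / A = 2237 × 21600 / (483 ha) = 10.00 mm.
The 1-cm UH is the DRH scaled by (10 mm)/d, so U_p = 618.0 × 10/10.00 = 618 L/s.

U_p ≈ 618 L/s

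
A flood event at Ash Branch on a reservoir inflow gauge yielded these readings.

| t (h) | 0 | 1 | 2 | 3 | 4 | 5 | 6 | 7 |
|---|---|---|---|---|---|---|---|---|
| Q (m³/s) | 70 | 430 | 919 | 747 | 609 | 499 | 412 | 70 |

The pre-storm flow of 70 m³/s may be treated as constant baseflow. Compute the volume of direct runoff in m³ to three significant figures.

V ≈ 1.15 × 10^7 m³

Direct-runoff ordinates (Q − Q_b): 0.0, 360.0, 849.0, 677.0, 539.0, 429.0, 342.0, 0.0 m³/s.
ΣQ_DR = 3196 m³/s.
With Δt = 1 h = 3600 s, V = ΣQ_DR · Δt = 3196 × 3600 = 1.15 × 10^7 m³.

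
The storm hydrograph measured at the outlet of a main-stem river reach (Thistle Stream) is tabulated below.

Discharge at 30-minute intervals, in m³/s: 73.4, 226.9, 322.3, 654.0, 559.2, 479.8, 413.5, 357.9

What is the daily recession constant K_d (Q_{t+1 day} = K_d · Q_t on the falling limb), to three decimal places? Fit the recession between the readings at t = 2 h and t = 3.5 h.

Between t = 2 h and t = 3.5 h the flow falls from 559.2 to 357.9 m³/s over 3×0.5 h = 1.5 h.
Per-interval ratio K = (357.9/559.2)^(1/3) = 0.8618; K_d = K^(24/0.5) = 0.001.

K_d ≈ 0.001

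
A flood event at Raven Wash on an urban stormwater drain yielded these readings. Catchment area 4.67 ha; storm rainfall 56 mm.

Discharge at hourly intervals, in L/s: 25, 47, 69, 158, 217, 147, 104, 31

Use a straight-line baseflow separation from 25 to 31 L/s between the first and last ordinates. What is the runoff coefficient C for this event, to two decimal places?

C ≈ 0.79

ΣQ_DR = 574.0 L/s; V = ΣQ_DR·Δt = 2.066 × 10^6 L.
Runoff depth d = V / A = 44.25 mm.
C = d / P = 44.25 / 56 = 0.79.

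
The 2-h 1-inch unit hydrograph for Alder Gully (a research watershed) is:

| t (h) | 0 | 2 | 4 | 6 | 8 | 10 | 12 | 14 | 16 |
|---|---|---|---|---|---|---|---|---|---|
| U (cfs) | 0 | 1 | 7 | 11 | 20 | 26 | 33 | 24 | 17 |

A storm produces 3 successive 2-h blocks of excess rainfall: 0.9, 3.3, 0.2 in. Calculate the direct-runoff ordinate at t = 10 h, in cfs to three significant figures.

By discrete convolution, Q_j = Σ (P_i / 1 in) · U_{j−i}.
At t = 10 h (j=5): Q = (0.9/1)·26 + (3.3/1)·20 + (0.2/1)·11 = 91.6 cfs.

Q ≈ 91.6 cfs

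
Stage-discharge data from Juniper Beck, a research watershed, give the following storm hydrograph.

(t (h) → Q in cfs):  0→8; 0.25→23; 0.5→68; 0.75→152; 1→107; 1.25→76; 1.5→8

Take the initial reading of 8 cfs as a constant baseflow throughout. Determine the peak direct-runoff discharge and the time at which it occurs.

Q_p = 144.0 cfs at t = 0.75 h

Subtracting baseflow gives direct-runoff ordinates: 0.0, 15.0, 60.0, 144.0, 99.0, 68.0, 0.0 cfs.
The maximum is 144.0 cfs, occurring at the reading for t = 0.75 h.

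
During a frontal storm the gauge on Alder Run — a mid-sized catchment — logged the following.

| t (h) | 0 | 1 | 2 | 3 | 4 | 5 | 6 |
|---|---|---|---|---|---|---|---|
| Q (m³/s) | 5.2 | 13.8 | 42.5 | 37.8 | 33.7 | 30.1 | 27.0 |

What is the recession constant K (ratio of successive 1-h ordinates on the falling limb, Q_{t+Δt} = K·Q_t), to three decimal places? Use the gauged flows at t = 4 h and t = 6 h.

K ≈ 0.895

Using the recession-limb readings at t = 4 h and t = 6 h: Q falls from 33.7 to 27.0 m³/s over 2 intervals.
K = (Q₂/Q₁)^(1/2) = (27.0/33.7)^(1/2) = 0.895.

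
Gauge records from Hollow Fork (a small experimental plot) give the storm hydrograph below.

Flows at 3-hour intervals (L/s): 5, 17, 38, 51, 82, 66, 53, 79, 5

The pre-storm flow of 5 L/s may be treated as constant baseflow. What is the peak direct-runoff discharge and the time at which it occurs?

Q_p = 77.0 L/s at t = 12 h

Subtracting baseflow gives direct-runoff ordinates: 0.0, 12.0, 33.0, 46.0, 77.0, 61.0, 48.0, 74.0, 0.0 L/s.
The maximum is 77.0 L/s, occurring at the reading for t = 12 h.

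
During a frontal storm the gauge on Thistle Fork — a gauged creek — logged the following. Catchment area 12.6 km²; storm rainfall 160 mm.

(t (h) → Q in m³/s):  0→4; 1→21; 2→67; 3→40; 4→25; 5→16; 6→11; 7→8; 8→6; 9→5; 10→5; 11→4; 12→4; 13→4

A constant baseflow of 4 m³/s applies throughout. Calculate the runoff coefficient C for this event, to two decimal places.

ΣQ_DR = 164.0 m³/s; V = ΣQ_DR·Δt = 5.904 × 10^5 m³.
Runoff depth d = V / A = 46.86 mm.
C = d / P = 46.86 / 160 = 0.29.

C ≈ 0.29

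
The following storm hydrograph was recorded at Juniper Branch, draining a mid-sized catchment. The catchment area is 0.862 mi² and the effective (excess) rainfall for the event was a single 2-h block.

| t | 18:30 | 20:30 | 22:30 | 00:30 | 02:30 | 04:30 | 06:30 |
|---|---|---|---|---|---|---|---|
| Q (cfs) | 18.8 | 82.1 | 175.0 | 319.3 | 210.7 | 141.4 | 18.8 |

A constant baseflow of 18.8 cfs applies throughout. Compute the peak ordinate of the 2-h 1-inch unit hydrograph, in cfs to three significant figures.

U_p ≈ 100 cfs

Direct runoff: 0.0, 63.3, 156.2, 300.5, 191.9, 122.6, 0.0 cfs; ΣQ_DR = 834.5 cfs, peak = 300.5 cfs.
Runoff depth d = ΣQ_DR·Δt / A = 834.5 × 7200 / (0.862 mi²) = 3.000 in.
The 1-inch UH is the DRH scaled by (1 in)/d, so U_p = 300.5 × 1/3.000 = 100 cfs.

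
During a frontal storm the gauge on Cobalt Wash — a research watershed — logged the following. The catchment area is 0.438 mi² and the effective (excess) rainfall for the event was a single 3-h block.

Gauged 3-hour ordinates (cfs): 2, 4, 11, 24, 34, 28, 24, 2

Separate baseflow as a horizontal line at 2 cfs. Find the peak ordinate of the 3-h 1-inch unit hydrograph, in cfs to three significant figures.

Direct runoff: 0.0, 2.0, 9.0, 22.0, 32.0, 26.0, 22.0, 0.0 cfs; ΣQ_DR = 113.0 cfs, peak = 32.0 cfs.
Runoff depth d = ΣQ_DR·Δt / A = 113.0 × 10800 / (0.438 mi²) = 1.199 in.
The 1-inch UH is the DRH scaled by (1 in)/d, so U_p = 32.0 × 1/1.199 = 26.7 cfs.

U_p ≈ 26.7 cfs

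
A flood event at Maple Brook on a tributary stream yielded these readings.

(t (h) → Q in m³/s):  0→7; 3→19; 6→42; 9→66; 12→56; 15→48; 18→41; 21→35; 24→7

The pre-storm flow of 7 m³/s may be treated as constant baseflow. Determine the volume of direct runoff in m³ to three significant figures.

V ≈ 2.79 × 10^6 m³

Direct-runoff ordinates (Q − Q_b): 0.0, 12.0, 35.0, 59.0, 49.0, 41.0, 34.0, 28.0, 0.0 m³/s.
ΣQ_DR = 258.0 m³/s.
With Δt = 3 h = 10800 s, V = ΣQ_DR · Δt = 258.0 × 10800 = 2.79 × 10^6 m³.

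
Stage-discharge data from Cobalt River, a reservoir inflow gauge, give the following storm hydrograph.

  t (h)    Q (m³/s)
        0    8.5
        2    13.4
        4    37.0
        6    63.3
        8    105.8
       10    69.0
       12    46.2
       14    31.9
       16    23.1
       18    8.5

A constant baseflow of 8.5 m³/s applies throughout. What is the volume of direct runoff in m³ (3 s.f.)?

V ≈ 2.32 × 10^6 m³

Direct-runoff ordinates (Q − Q_b): 0.0, 4.9, 28.5, 54.8, 97.3, 60.5, 37.7, 23.4, 14.6, 0.0 m³/s.
ΣQ_DR = 321.7 m³/s.
With Δt = 2 h = 7200 s, V = ΣQ_DR · Δt = 321.7 × 7200 = 2.32 × 10^6 m³.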